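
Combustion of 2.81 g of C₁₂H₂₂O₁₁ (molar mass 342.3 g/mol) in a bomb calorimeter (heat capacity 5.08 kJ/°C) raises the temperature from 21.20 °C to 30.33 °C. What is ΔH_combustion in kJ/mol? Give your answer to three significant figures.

ΔH = -5650 kJ/mol

ΔT = 30.33 − 21.20 = 9.13 °C
q_cal = C_cal × ΔT = 5.08 × 9.13 = 46.3804 kJ
n = 2.81 / 342.3 = 0.008209 mol
q_rxn = −q_cal = -46.3804 kJ
ΔH = -46.3804 / 0.008209 = -5650 kJ/mol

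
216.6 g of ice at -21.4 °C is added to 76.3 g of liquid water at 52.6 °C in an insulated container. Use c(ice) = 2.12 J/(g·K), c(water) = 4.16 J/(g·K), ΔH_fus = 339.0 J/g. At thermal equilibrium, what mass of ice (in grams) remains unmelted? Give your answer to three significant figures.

Heat to warm all ice to 0 °C: 216.6×2.12×21.4 = 9826.7 J
Heat released by water cooling to 0 °C: 76.3×4.16×52.6 = 16696 J
16696 J < 9826.7 + 216.6×339.0 = 83254.1 J, so not all ice melts; final T = 0 °C.
Heat left for melting: 16696 − 9826.7 = 6869.3 J
Mass melted = 6869.3 / 339.0 = 20.26 g
Ice remaining = 216.6 − 20.26 = 196.34 g

m_ice remaining = 196 g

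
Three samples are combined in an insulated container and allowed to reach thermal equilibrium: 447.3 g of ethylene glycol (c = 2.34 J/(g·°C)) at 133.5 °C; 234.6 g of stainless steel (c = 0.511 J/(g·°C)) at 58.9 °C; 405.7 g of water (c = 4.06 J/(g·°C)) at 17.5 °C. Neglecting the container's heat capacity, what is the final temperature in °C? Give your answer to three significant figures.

Σ mᵢcᵢ(T − Tᵢ) = 0  ⇒  T = Σ mᵢcᵢTᵢ / Σ mᵢcᵢ
Σ mᵢcᵢ = 447.3×2.34 + 234.6×0.511 + 405.7×4.06 = 2813.7046
Σ mᵢcᵢTᵢ = 1046.682×133.5 + 119.8806×58.9 + 1647.142×17.5 = 175620
T = 175620 / 2813.7046 = 62.42 °C

T_f = 62.4 °C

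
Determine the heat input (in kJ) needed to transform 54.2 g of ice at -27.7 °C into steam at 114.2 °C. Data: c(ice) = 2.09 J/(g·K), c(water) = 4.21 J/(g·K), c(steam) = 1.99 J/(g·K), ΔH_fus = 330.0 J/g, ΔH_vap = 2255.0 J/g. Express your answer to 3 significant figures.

q1 (heat ice -27.7→0.0 °C): 54.2 × 2.09 × 27.7 = 3138 J
q2 (melt at 0 °C): 54.2 × 330.0 = 17886 J
q3 (heat water 0.0→100.0 °C): 54.2 × 4.21 × 100.0 = 22818 J
q4 (vaporize at 100 °C): 54.2 × 2255.0 = 122221 J
q5 (heat steam 100.0→114.2 °C): 54.2 × 1.99 × 14.2 = 1532 J
Total: 3138 + 17886 + 22818 + 122221 + 1532 = 167595 J = 168 kJ

q = 168 kJ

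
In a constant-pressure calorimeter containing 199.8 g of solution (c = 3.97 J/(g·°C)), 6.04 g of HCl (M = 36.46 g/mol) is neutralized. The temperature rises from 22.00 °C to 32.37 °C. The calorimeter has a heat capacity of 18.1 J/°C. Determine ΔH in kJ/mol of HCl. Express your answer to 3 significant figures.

ΔH = -50.8 kJ/mol

|ΔT| = |32.37 − 22.00| = 10.37 °C
|q_surr| = (199.8 × 3.97 + 18.1) × 10.37 = 811.306 × 10.37 = 8413 J
n(HCl) = 6.04 / 36.46 = 0.1657 mol
Temperature rose, so q_rxn = −|q_surr| = -8.413 kJ
ΔH = q_rxn / n = -50.77 kJ/mol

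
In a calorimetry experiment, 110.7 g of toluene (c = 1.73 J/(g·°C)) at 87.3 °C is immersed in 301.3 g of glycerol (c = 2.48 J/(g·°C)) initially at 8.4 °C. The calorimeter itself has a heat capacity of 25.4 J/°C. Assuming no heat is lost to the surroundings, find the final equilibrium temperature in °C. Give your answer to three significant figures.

Heat lost by toluene = heat gained by glycerol + calorimeter.
(110.7)(1.73)(87.3 − T) = [(301.3)(2.48) + 25.4](T − 8.4)
191.511 (87.3 − T) = 772.624 (T − 8.4)
16719 − 191.511 T = 772.624 T − 6490.0
23209.0 = 964.135 T
T = 24.07 °C

T_f = 24.1 °C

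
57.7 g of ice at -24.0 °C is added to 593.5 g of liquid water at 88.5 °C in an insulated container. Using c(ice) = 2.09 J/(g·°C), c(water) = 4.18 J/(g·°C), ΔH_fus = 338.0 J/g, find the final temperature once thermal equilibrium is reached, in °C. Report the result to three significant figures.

T_f = 72.4 °C

Heat to bring ice to 0 °C and melt it: q₁ = 57.7×2.09×24.0 + 57.7×338.0 = 22397 J
Heat the water can supply cooling to 0 °C: 593.5×4.18×88.5 = 219553 J > q₁, so all ice melts.
Energy balance: 593.5×4.18×(88.5 − T) = 22397 + 57.7×4.18×(T − 0)
2480.83(88.5 − T) = 22397 + 241.186 T
219553 − 22397 = 2722.016 T
T = 197156 / 2722.016 = 72.43 °C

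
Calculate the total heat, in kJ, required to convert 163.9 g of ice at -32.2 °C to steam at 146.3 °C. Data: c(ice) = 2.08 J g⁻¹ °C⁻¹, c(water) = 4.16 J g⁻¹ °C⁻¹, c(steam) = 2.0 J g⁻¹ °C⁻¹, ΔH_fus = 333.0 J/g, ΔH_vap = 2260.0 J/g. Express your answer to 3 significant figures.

q = 519 kJ

q1 (heat ice -32.2→0.0 °C): 163.9 × 2.08 × 32.2 = 10977 J
q2 (melt at 0 °C): 163.9 × 333.0 = 54579 J
q3 (heat water 0.0→100.0 °C): 163.9 × 4.16 × 100.0 = 68182 J
q4 (vaporize at 100 °C): 163.9 × 2260.0 = 370414 J
q5 (heat steam 100.0→146.3 °C): 163.9 × 2.0 × 46.3 = 15177 J
Total: 10977 + 54579 + 68182 + 370414 + 15177 = 519329 J = 519 kJ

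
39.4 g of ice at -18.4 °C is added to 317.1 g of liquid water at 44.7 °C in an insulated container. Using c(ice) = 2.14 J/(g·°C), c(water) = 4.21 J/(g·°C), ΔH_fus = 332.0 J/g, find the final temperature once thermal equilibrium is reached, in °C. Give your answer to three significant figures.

Heat to bring ice to 0 °C and melt it: q₁ = 39.4×2.14×18.4 + 39.4×332.0 = 14632 J
Heat the water can supply cooling to 0 °C: 317.1×4.21×44.7 = 59674.1 J > q₁, so all ice melts.
Energy balance: 317.1×4.21×(44.7 − T) = 14632 + 39.4×4.21×(T − 0)
1334.991(44.7 − T) = 14632 + 165.874 T
59674.1 − 14632 = 1500.865 T
T = 45042.1 / 1500.865 = 30.01 °C

T_f = 30.0 °C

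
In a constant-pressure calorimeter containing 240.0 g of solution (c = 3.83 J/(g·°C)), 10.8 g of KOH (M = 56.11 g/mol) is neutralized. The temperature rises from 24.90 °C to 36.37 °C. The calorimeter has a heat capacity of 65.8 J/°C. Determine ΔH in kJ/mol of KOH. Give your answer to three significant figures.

ΔH = -58.7 kJ/mol

|ΔT| = |36.37 − 24.90| = 11.47 °C
|q_surr| = (240.0 × 3.83 + 65.8) × 11.47 = 985.0 × 11.47 = 11300 J
n(KOH) = 10.8 / 56.11 = 0.1925 mol
Temperature rose, so q_rxn = −|q_surr| = -11.30 kJ
ΔH = q_rxn / n = -58.70 kJ/mol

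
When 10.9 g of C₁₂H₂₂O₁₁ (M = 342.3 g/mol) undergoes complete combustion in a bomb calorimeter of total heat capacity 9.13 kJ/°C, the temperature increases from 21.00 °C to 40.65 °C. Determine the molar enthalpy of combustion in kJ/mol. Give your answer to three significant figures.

ΔT = 40.65 − 21.00 = 19.65 °C
q_cal = C_cal × ΔT = 9.13 × 19.65 = 179.4045 kJ
n = 10.9 / 342.3 = 0.03184 mol
q_rxn = −q_cal = -179.4045 kJ
ΔH = -179.4045 / 0.03184 = -5634.6 kJ/mol

ΔH = -5630 kJ/mol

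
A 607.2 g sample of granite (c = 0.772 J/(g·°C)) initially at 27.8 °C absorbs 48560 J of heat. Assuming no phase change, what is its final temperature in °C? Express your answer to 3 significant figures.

T_f = 131 °C

ΔT = q / (m c) = 48560 / (607.2 × 0.772) = 103.6 °C
T_f = 27.8 + 103.6 = 131.4 °C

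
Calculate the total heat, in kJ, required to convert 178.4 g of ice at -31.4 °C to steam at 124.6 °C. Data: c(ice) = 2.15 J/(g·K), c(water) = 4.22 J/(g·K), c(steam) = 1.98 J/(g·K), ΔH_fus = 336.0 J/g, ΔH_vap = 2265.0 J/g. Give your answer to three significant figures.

q1 (heat ice -31.4→0.0 °C): 178.4 × 2.15 × 31.4 = 12044 J
q2 (melt at 0 °C): 178.4 × 336.0 = 59942 J
q3 (heat water 0.0→100.0 °C): 178.4 × 4.22 × 100.0 = 75285 J
q4 (vaporize at 100 °C): 178.4 × 2265.0 = 404076 J
q5 (heat steam 100.0→124.6 °C): 178.4 × 1.98 × 24.6 = 8690 J
Total: 12044 + 59942 + 75285 + 404076 + 8690 = 560037 J = 560 kJ

q = 560 kJ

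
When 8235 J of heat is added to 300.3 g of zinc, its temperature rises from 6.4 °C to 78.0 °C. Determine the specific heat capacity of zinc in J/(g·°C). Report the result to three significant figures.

c = 0.383 J/(g·°C)

c = q / (m ΔT) = 8235 / (300.3 × 71.6)
c = 8235 / 21501.48 = 0.383 J/(g·°C)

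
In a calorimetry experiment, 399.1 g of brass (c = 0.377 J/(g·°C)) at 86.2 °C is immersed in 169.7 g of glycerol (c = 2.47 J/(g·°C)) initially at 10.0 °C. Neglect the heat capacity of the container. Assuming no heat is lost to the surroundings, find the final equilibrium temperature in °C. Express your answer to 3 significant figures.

T_f = 30.1 °C

Heat lost by brass = heat gained by glycerol.
(399.1)(0.377)(86.2 − T) = (169.7)(2.47)(T − 10.0)
150.4607 (86.2 − T) = 419.159 (T − 10.0)
12970 − 150.4607 T = 419.159 T − 4191.6
17161.6 = 569.6197 T
T = 30.13 °C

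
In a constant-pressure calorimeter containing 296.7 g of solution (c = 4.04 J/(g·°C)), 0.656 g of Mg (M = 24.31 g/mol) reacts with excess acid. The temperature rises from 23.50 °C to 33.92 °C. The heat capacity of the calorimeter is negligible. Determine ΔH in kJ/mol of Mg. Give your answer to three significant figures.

ΔH = -463 kJ/mol

|ΔT| = |33.92 − 23.50| = 10.42 °C
|q_surr| = (296.7 × 4.04) × 10.42 = 1198.668 × 10.42 = 12490 J
n(Mg) = 0.656 / 24.31 = 0.02698 mol
Temperature rose, so q_rxn = −|q_surr| = -12.49 kJ
ΔH = q_rxn / n = -462.9 kJ/mol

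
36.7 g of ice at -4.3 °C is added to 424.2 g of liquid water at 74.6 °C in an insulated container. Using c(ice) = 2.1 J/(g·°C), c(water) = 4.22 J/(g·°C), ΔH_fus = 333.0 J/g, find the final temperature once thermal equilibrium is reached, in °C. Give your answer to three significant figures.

Heat to bring ice to 0 °C and melt it: q₁ = 36.7×2.1×4.3 + 36.7×333.0 = 12553 J
Heat the water can supply cooling to 0 °C: 424.2×4.22×74.6 = 133543 J > q₁, so all ice melts.
Energy balance: 424.2×4.22×(74.6 − T) = 12553 + 36.7×4.22×(T − 0)
1790.124(74.6 − T) = 12553 + 154.874 T
133543 − 12553 = 1944.998 T
T = 120990 / 1944.998 = 62.21 °C

T_f = 62.2 °C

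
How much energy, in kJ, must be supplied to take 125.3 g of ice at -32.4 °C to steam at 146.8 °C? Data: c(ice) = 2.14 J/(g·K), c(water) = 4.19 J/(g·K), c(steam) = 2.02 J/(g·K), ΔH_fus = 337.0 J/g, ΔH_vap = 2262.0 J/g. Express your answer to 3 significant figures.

q = 399 kJ

q1 (heat ice -32.4→0.0 °C): 125.3 × 2.14 × 32.4 = 8688 J
q2 (melt at 0 °C): 125.3 × 337.0 = 42226 J
q3 (heat water 0.0→100.0 °C): 125.3 × 4.19 × 100.0 = 52501 J
q4 (vaporize at 100 °C): 125.3 × 2262.0 = 283429 J
q5 (heat steam 100.0→146.8 °C): 125.3 × 2.02 × 46.8 = 11845 J
Total: 8688 + 42226 + 52501 + 283429 + 11845 = 398689 J = 399 kJ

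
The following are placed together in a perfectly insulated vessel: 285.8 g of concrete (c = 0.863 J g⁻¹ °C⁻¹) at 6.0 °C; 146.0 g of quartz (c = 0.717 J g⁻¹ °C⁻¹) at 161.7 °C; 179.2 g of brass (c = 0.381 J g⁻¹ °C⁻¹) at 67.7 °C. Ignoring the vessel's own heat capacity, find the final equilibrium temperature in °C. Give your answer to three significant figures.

T_f = 54.9 °C

Σ mᵢcᵢ(T − Tᵢ) = 0  ⇒  T = Σ mᵢcᵢTᵢ / Σ mᵢcᵢ
Σ mᵢcᵢ = 285.8×0.863 + 146.0×0.717 + 179.2×0.381 = 419.6026
Σ mᵢcᵢTᵢ = 246.6454×6.0 + 104.682×161.7 + 68.2752×67.7 = 23029
T = 23029 / 419.6026 = 54.88 °C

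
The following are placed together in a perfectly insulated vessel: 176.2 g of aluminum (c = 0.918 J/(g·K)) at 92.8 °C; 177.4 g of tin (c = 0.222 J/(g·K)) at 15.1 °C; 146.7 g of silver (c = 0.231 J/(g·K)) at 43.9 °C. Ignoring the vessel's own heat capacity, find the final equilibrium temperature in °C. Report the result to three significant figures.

Σ mᵢcᵢ(T − Tᵢ) = 0  ⇒  T = Σ mᵢcᵢTᵢ / Σ mᵢcᵢ
Σ mᵢcᵢ = 176.2×0.918 + 177.4×0.222 + 146.7×0.231 = 235.0221
Σ mᵢcᵢTᵢ = 161.7516×92.8 + 39.3828×15.1 + 33.8877×43.9 = 17093
T = 17093 / 235.0221 = 72.73 °C

T_f = 72.7 °C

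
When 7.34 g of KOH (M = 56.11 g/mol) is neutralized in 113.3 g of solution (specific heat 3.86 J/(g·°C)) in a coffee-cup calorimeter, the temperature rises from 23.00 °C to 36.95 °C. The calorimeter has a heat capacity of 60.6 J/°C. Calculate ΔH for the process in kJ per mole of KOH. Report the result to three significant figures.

ΔH = -53.1 kJ/mol

|ΔT| = |36.95 − 23.00| = 13.95 °C
|q_surr| = (113.3 × 3.86 + 60.6) × 13.95 = 497.938 × 13.95 = 6946 J
n(KOH) = 7.34 / 56.11 = 0.1308 mol
Temperature rose, so q_rxn = −|q_surr| = -6.946 kJ
ΔH = q_rxn / n = -53.10 kJ/mol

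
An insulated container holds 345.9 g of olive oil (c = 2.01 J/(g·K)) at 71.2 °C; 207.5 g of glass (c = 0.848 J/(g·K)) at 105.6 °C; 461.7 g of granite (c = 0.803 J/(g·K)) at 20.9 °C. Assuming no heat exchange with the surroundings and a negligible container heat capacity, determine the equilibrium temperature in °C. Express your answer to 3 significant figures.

Σ mᵢcᵢ(T − Tᵢ) = 0  ⇒  T = Σ mᵢcᵢTᵢ / Σ mᵢcᵢ
Σ mᵢcᵢ = 345.9×2.01 + 207.5×0.848 + 461.7×0.803 = 1241.9641
Σ mᵢcᵢTᵢ = 695.259×71.2 + 175.96×105.6 + 370.7451×20.9 = 75832
T = 75832 / 1241.9641 = 61.06 °C

T_f = 61.1 °C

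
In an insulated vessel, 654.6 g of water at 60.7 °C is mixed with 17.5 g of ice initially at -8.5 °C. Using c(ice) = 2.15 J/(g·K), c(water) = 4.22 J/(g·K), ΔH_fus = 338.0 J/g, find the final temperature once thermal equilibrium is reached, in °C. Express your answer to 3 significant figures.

T_f = 56.9 °C

Heat to bring ice to 0 °C and melt it: q₁ = 17.5×2.15×8.5 + 17.5×338.0 = 6234.8 J
Heat the water can supply cooling to 0 °C: 654.6×4.22×60.7 = 167678 J > q₁, so all ice melts.
Energy balance: 654.6×4.22×(60.7 − T) = 6234.8 + 17.5×4.22×(T − 0)
2762.412(60.7 − T) = 6234.8 + 73.85 T
167678 − 6234.8 = 2836.262 T
T = 161443.2 / 2836.262 = 56.92 °C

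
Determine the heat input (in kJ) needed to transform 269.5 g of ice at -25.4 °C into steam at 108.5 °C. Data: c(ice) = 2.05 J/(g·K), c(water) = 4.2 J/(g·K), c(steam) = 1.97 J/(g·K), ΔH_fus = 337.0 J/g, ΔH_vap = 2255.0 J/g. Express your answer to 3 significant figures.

q1 (heat ice -25.4→0.0 °C): 269.5 × 2.05 × 25.4 = 14033 J
q2 (melt at 0 °C): 269.5 × 337.0 = 90822 J
q3 (heat water 0.0→100.0 °C): 269.5 × 4.2 × 100.0 = 113190 J
q4 (vaporize at 100 °C): 269.5 × 2255.0 = 607723 J
q5 (heat steam 100.0→108.5 °C): 269.5 × 1.97 × 8.5 = 4513 J
Total: 14033 + 90822 + 113190 + 607723 + 4513 = 830281 J = 830 kJ

q = 830 kJ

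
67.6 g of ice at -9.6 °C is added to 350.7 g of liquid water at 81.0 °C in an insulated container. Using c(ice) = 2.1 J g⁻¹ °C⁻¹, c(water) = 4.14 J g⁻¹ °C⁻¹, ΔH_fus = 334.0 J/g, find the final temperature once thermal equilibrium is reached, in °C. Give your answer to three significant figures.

Heat to bring ice to 0 °C and melt it: q₁ = 67.6×2.1×9.6 + 67.6×334.0 = 23941 J
Heat the water can supply cooling to 0 °C: 350.7×4.14×81.0 = 117604 J > q₁, so all ice melts.
Energy balance: 350.7×4.14×(81.0 − T) = 23941 + 67.6×4.14×(T − 0)
1451.898(81.0 − T) = 23941 + 279.864 T
117604 − 23941 = 1731.762 T
T = 93663 / 1731.762 = 54.09 °C

T_f = 54.1 °C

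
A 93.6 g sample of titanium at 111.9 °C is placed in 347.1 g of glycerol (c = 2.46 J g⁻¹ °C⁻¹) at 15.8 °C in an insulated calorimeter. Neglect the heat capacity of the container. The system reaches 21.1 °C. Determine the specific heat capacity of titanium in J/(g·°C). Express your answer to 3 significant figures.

c = 0.532 J/(g·°C)

q_gained = (347.1 × 2.46) × (21.1 − 15.8) = 4525 J
q_lost = 93.6 × c × (111.9 − 21.1) = 8498.88 c
Set equal: c = 4525 / 8498.88 = 0.532 J/(g·°C)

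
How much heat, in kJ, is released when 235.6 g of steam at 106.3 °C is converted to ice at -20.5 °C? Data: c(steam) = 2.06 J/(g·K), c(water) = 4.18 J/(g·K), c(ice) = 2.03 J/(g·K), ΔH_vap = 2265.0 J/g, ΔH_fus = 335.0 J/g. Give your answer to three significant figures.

q = 724 kJ

q1 (cool steam 106.3→100 °C): 235.6 × 2.06 × 6.3 = 3058 J
q2 (condense at 100 °C): 235.6 × 2265.0 = 533634 J
q3 (cool water 100→0 °C): 235.6 × 4.18 × 100.0 = 98481 J
q4 (freeze at 0 °C): 235.6 × 335.0 = 78926 J
q5 (cool ice 0→-20.5 °C): 235.6 × 2.03 × 20.5 = 9804 J
Total: 3058 + 533634 + 98481 + 78926 + 9804 = 723903 J = 724 kJ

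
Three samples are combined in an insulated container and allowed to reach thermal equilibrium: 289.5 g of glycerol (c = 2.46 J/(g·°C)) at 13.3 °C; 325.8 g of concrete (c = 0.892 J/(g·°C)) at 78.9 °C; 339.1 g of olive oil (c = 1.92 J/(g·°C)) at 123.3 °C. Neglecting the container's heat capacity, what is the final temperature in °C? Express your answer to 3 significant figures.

Σ mᵢcᵢ(T − Tᵢ) = 0  ⇒  T = Σ mᵢcᵢTᵢ / Σ mᵢcᵢ
Σ mᵢcᵢ = 289.5×2.46 + 325.8×0.892 + 339.1×1.92 = 1653.8556
Σ mᵢcᵢTᵢ = 712.17×13.3 + 290.6136×78.9 + 651.072×123.3 = 112680
T = 112680 / 1653.8556 = 68.13 °C

T_f = 68.1 °C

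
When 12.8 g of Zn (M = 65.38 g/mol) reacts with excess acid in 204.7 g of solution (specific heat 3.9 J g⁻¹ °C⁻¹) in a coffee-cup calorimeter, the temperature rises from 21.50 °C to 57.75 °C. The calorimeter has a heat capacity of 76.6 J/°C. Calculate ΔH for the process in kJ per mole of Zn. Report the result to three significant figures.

ΔH = -162 kJ/mol

|ΔT| = |57.75 − 21.50| = 36.25 °C
|q_surr| = (204.7 × 3.9 + 76.6) × 36.25 = 874.93 × 36.25 = 31720 J
n(Zn) = 12.8 / 65.38 = 0.1958 mol
Temperature rose, so q_rxn = −|q_surr| = -31.72 kJ
ΔH = q_rxn / n = -162.0 kJ/mol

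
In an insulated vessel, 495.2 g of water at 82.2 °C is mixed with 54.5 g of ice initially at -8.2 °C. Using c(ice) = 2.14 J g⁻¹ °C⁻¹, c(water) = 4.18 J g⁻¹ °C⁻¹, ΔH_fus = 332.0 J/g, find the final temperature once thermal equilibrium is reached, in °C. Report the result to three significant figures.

T_f = 65.8 °C

Heat to bring ice to 0 °C and melt it: q₁ = 54.5×2.14×8.2 + 54.5×332.0 = 19050 J
Heat the water can supply cooling to 0 °C: 495.2×4.18×82.2 = 170149 J > q₁, so all ice melts.
Energy balance: 495.2×4.18×(82.2 − T) = 19050 + 54.5×4.18×(T − 0)
2069.936(82.2 − T) = 19050 + 227.81 T
170149 − 19050 = 2297.746 T
T = 151099 / 2297.746 = 65.76 °C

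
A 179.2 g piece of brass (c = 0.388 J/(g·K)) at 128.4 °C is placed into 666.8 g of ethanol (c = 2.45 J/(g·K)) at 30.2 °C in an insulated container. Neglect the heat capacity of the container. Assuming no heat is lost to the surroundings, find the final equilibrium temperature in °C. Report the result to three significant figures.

Heat lost by brass = heat gained by ethanol.
(179.2)(0.388)(128.4 − T) = (666.8)(2.45)(T − 30.2)
69.5296 (128.4 − T) = 1633.66 (T − 30.2)
8927.6 − 69.5296 T = 1633.66 T − 49337
58264.6 = 1703.1896 T
T = 34.21 °C

T_f = 34.2 °C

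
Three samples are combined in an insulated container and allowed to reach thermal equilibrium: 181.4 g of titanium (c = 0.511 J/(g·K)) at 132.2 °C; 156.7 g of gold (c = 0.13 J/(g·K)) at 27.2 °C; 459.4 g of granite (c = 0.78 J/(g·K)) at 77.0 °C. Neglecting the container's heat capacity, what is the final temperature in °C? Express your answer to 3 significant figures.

T_f = 85.7 °C

Σ mᵢcᵢ(T − Tᵢ) = 0  ⇒  T = Σ mᵢcᵢTᵢ / Σ mᵢcᵢ
Σ mᵢcᵢ = 181.4×0.511 + 156.7×0.13 + 459.4×0.78 = 471.3984
Σ mᵢcᵢTᵢ = 92.6954×132.2 + 20.371×27.2 + 358.332×77.0 = 40400
T = 40400 / 471.3984 = 85.70 °C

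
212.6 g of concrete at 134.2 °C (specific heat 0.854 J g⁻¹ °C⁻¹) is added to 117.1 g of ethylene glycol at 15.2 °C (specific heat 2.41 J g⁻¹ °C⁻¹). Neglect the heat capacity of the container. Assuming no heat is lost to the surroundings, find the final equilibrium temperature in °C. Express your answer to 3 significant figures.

T_f = 61.8 °C

Heat lost by concrete = heat gained by ethylene glycol.
(212.6)(0.854)(134.2 − T) = (117.1)(2.41)(T − 15.2)
181.5604 (134.2 − T) = 282.211 (T − 15.2)
24365 − 181.5604 T = 282.211 T − 4289.6
28654.6 = 463.7714 T
T = 61.79 °C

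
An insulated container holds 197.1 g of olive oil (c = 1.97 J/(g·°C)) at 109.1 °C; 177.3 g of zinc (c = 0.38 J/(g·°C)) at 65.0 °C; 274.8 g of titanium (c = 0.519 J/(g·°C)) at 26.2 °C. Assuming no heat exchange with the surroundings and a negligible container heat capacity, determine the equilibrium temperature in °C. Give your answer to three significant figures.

Σ mᵢcᵢ(T − Tᵢ) = 0  ⇒  T = Σ mᵢcᵢTᵢ / Σ mᵢcᵢ
Σ mᵢcᵢ = 197.1×1.97 + 177.3×0.38 + 274.8×0.519 = 598.2822
Σ mᵢcᵢTᵢ = 388.287×109.1 + 67.374×65.0 + 142.6212×26.2 = 50478
T = 50478 / 598.2822 = 84.37 °C

T_f = 84.4 °C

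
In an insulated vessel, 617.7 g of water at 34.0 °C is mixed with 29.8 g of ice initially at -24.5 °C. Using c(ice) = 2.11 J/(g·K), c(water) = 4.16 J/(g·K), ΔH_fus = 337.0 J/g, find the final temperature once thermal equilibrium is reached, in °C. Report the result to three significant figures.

T_f = 28.1 °C

Heat to bring ice to 0 °C and melt it: q₁ = 29.8×2.11×24.5 + 29.8×337.0 = 11583 J
Heat the water can supply cooling to 0 °C: 617.7×4.16×34.0 = 87367.5 J > q₁, so all ice melts.
Energy balance: 617.7×4.16×(34.0 − T) = 11583 + 29.8×4.16×(T − 0)
2569.632(34.0 − T) = 11583 + 123.968 T
87367.5 − 11583 = 2693.600 T
T = 75784.5 / 2693.600 = 28.14 °C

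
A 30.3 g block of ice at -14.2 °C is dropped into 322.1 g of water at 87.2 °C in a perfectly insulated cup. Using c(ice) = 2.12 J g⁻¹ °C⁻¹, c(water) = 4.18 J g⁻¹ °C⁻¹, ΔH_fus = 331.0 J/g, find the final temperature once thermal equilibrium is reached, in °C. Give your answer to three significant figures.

Heat to bring ice to 0 °C and melt it: q₁ = 30.3×2.12×14.2 + 30.3×331.0 = 10941 J
Heat the water can supply cooling to 0 °C: 322.1×4.18×87.2 = 117404 J > q₁, so all ice melts.
Energy balance: 322.1×4.18×(87.2 − T) = 10941 + 30.3×4.18×(T − 0)
1346.378(87.2 − T) = 10941 + 126.654 T
117404 − 10941 = 1473.032 T
T = 106463 / 1473.032 = 72.27 °C

T_f = 72.3 °C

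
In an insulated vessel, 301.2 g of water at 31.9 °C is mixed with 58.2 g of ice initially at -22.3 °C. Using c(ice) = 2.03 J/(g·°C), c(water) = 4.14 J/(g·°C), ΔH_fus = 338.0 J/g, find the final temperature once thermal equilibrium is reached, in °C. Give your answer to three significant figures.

Heat to bring ice to 0 °C and melt it: q₁ = 58.2×2.03×22.3 + 58.2×338.0 = 22306 J
Heat the water can supply cooling to 0 °C: 301.2×4.14×31.9 = 39778.3 J > q₁, so all ice melts.
Energy balance: 301.2×4.14×(31.9 − T) = 22306 + 58.2×4.14×(T − 0)
1246.968(31.9 − T) = 22306 + 240.948 T
39778.3 − 22306 = 1487.916 T
T = 17472.3 / 1487.916 = 11.74 °C

T_f = 11.7 °C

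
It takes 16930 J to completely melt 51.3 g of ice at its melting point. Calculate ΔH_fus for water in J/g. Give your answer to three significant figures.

ΔH_fus = 330 J/g

ΔH_fus = q / m = 16930 / 51.3 = 330 J/g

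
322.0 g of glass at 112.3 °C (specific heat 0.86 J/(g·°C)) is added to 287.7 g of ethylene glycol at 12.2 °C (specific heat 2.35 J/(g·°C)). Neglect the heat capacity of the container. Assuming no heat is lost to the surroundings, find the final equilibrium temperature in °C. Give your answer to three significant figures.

T_f = 41.3 °C

Heat lost by glass = heat gained by ethylene glycol.
(322.0)(0.86)(112.3 − T) = (287.7)(2.35)(T − 12.2)
276.92 (112.3 − T) = 676.095 (T − 12.2)
31098 − 276.92 T = 676.095 T − 8248.4
39346.4 = 953.015 T
T = 41.29 °C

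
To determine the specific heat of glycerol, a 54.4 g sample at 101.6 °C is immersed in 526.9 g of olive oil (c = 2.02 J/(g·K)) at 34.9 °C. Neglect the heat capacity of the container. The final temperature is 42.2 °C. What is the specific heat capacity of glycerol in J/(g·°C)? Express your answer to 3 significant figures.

c = 2.40 J/(g·°C)

q_gained = (526.9 × 2.02) × (42.2 − 34.9) = 7770 J
q_lost = 54.4 × c × (101.6 − 42.2) = 3231.36 c
Set equal: c = 7770 / 3231.36 = 2.40 J/(g·°C)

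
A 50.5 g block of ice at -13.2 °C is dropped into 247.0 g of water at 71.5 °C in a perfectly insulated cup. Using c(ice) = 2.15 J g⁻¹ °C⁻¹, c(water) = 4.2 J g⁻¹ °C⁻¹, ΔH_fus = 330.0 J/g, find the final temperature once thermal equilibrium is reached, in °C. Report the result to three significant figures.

Heat to bring ice to 0 °C and melt it: q₁ = 50.5×2.15×13.2 + 50.5×330.0 = 18098 J
Heat the water can supply cooling to 0 °C: 247.0×4.2×71.5 = 74174.1 J > q₁, so all ice melts.
Energy balance: 247.0×4.2×(71.5 − T) = 18098 + 50.5×4.2×(T − 0)
1037.4(71.5 − T) = 18098 + 212.1 T
74174.1 − 18098 = 1249.5 T
T = 56076.1 / 1249.5 = 44.88 °C

T_f = 44.9 °C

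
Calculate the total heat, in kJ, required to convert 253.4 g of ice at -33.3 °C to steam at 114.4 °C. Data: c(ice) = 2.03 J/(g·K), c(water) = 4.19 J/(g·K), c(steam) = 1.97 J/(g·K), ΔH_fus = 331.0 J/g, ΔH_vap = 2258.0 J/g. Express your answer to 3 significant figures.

q = 787 kJ

q1 (heat ice -33.3→0.0 °C): 253.4 × 2.03 × 33.3 = 17130 J
q2 (melt at 0 °C): 253.4 × 331.0 = 83875 J
q3 (heat water 0.0→100.0 °C): 253.4 × 4.19 × 100.0 = 106175 J
q4 (vaporize at 100 °C): 253.4 × 2258.0 = 572177 J
q5 (heat steam 100.0→114.4 °C): 253.4 × 1.97 × 14.4 = 7188 J
Total: 17130 + 83875 + 106175 + 572177 + 7188 = 786545 J = 787 kJ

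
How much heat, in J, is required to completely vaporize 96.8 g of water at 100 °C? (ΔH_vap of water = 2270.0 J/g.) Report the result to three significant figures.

q = 220000 J

q = m × ΔH_vap = 96.8 × 2270.0 = 219700 J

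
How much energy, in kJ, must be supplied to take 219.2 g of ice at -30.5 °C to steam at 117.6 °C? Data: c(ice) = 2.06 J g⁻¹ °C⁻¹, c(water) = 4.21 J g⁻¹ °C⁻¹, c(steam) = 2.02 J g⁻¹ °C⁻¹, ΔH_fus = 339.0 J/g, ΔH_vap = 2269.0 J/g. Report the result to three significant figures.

q1 (heat ice -30.5→0.0 °C): 219.2 × 2.06 × 30.5 = 13772 J
q2 (melt at 0 °C): 219.2 × 339.0 = 74309 J
q3 (heat water 0.0→100.0 °C): 219.2 × 4.21 × 100.0 = 92283 J
q4 (vaporize at 100 °C): 219.2 × 2269.0 = 497365 J
q5 (heat steam 100.0→117.6 °C): 219.2 × 2.02 × 17.6 = 7793 J
Total: 13772 + 74309 + 92283 + 497365 + 7793 = 685522 J = 686 kJ

q = 686 kJ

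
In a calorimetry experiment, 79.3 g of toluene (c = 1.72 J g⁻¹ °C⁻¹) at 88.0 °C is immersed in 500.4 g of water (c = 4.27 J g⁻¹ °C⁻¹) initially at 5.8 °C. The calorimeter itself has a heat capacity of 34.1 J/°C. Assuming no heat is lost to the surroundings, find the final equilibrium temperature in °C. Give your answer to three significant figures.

T_f = 10.7 °C

Heat lost by toluene = heat gained by water + calorimeter.
(79.3)(1.72)(88.0 − T) = [(500.4)(4.27) + 34.1](T − 5.8)
136.396 (88.0 − T) = 2170.808 (T − 5.8)
12003 − 136.396 T = 2170.808 T − 12591
24594 = 2307.204 T
T = 10.66 °C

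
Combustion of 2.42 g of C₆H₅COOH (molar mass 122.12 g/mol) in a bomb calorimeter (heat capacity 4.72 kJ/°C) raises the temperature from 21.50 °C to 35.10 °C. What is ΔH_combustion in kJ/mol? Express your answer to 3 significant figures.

ΔT = 35.10 − 21.50 = 13.60 °C
q_cal = C_cal × ΔT = 4.72 × 13.60 = 64.192 kJ
n = 2.42 / 122.12 = 0.01982 mol
q_rxn = −q_cal = -64.192 kJ
ΔH = -64.192 / 0.01982 = -3239 kJ/mol

ΔH = -3240 kJ/mol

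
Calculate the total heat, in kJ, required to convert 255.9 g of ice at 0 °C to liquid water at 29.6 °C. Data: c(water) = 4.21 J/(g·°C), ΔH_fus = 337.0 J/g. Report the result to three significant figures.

q1 (melt at 0 °C): 255.9 × 337.0 = 86238 J
q2 (heat water 0.0→29.6 °C): 255.9 × 4.21 × 29.6 = 31889 J
Total: 86238 + 31889 = 118127 J = 118 kJ

q = 118 kJ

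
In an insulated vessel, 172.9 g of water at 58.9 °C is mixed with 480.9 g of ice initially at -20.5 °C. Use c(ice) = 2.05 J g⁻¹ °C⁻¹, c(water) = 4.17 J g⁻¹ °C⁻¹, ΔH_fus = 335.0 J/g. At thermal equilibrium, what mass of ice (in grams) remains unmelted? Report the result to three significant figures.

Heat to warm all ice to 0 °C: 480.9×2.05×20.5 = 20210 J
Heat released by water cooling to 0 °C: 172.9×4.17×58.9 = 42466 J
42466 J < 20210 + 480.9×335.0 = 181311.5 J, so not all ice melts; final T = 0 °C.
Heat left for melting: 42466 − 20210 = 22256 J
Mass melted = 22256 / 335.0 = 66.44 g
Ice remaining = 480.9 − 66.44 = 414.46 g

m_ice remaining = 414 g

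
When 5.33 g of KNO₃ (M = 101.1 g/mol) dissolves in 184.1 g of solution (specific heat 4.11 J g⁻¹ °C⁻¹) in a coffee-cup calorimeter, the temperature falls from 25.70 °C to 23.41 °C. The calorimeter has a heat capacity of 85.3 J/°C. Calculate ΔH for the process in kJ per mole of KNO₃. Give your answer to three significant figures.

ΔH = 36.6 kJ/mol

|ΔT| = |23.41 − 25.70| = 2.29 °C
|q_surr| = (184.1 × 4.11 + 85.3) × 2.29 = 841.951 × 2.29 = 1928 J
n(KNO₃) = 5.33 / 101.1 = 0.05272 mol
Temperature fell, so q_rxn = +|q_surr| = 1.928 kJ
ΔH = q_rxn / n = 36.57 kJ/mol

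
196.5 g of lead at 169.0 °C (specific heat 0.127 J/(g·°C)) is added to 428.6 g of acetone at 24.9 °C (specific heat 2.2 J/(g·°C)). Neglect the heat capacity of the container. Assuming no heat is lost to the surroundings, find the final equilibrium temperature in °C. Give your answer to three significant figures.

Heat lost by lead = heat gained by acetone.
(196.5)(0.127)(169.0 − T) = (428.6)(2.2)(T − 24.9)
24.9555 (169.0 − T) = 942.92 (T − 24.9)
4217.5 − 24.9555 T = 942.92 T − 23479
27696.5 = 967.8755 T
T = 28.62 °C

T_f = 28.6 °C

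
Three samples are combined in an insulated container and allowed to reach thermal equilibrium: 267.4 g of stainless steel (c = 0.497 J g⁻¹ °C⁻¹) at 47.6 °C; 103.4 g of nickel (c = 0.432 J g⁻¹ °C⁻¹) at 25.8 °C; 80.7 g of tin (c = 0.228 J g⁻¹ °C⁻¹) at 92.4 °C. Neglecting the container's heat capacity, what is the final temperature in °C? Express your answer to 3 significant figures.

Σ mᵢcᵢ(T − Tᵢ) = 0  ⇒  T = Σ mᵢcᵢTᵢ / Σ mᵢcᵢ
Σ mᵢcᵢ = 267.4×0.497 + 103.4×0.432 + 80.7×0.228 = 195.9662
Σ mᵢcᵢTᵢ = 132.8978×47.6 + 44.6688×25.8 + 18.3996×92.4 = 9178.5
T = 9178.5 / 195.9662 = 46.84 °C

T_f = 46.8 °C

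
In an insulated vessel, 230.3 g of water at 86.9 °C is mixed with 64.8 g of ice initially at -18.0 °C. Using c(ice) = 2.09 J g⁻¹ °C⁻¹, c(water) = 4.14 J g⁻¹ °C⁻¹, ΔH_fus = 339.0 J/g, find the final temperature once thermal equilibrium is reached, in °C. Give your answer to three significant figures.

Heat to bring ice to 0 °C and melt it: q₁ = 64.8×2.09×18.0 + 64.8×339.0 = 24405 J
Heat the water can supply cooling to 0 °C: 230.3×4.14×86.9 = 82854.1 J > q₁, so all ice melts.
Energy balance: 230.3×4.14×(86.9 − T) = 24405 + 64.8×4.14×(T − 0)
953.442(86.9 − T) = 24405 + 268.272 T
82854.1 − 24405 = 1221.714 T
T = 58449.1 / 1221.714 = 47.84 °C

T_f = 47.8 °C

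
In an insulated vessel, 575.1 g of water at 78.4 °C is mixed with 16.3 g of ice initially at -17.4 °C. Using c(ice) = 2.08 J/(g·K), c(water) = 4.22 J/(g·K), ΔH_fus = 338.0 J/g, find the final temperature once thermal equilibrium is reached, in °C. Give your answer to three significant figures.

Heat to bring ice to 0 °C and melt it: q₁ = 16.3×2.08×17.4 + 16.3×338.0 = 6099.3 J
Heat the water can supply cooling to 0 °C: 575.1×4.22×78.4 = 190271 J > q₁, so all ice melts.
Energy balance: 575.1×4.22×(78.4 − T) = 6099.3 + 16.3×4.22×(T − 0)
2426.922(78.4 − T) = 6099.3 + 68.786 T
190271 − 6099.3 = 2495.708 T
T = 184171.7 / 2495.708 = 73.80 °C

T_f = 73.8 °C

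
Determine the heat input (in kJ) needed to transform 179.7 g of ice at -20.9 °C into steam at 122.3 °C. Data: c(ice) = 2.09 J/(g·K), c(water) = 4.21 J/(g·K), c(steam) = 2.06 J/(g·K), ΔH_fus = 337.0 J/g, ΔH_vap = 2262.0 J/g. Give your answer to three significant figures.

q1 (heat ice -20.9→0.0 °C): 179.7 × 2.09 × 20.9 = 7849 J
q2 (melt at 0 °C): 179.7 × 337.0 = 60559 J
q3 (heat water 0.0→100.0 °C): 179.7 × 4.21 × 100.0 = 75654 J
q4 (vaporize at 100 °C): 179.7 × 2262.0 = 406481 J
q5 (heat steam 100.0→122.3 °C): 179.7 × 2.06 × 22.3 = 8255 J
Total: 7849 + 60559 + 75654 + 406481 + 8255 = 558798 J = 559 kJ

q = 559 kJ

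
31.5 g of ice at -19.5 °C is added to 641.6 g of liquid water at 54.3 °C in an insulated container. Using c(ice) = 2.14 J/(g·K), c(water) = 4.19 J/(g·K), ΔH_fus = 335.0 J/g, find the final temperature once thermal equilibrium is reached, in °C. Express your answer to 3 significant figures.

Heat to bring ice to 0 °C and melt it: q₁ = 31.5×2.14×19.5 + 31.5×335.0 = 11867 J
Heat the water can supply cooling to 0 °C: 641.6×4.19×54.3 = 145975 J > q₁, so all ice melts.
Energy balance: 641.6×4.19×(54.3 − T) = 11867 + 31.5×4.19×(T − 0)
2688.304(54.3 − T) = 11867 + 131.985 T
145975 − 11867 = 2820.289 T
T = 134108 / 2820.289 = 47.55 °C

T_f = 47.6 °C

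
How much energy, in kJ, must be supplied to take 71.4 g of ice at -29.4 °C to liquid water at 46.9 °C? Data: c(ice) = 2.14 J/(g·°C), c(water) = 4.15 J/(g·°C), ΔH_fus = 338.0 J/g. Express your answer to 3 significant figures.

q = 42.5 kJ

q1 (heat ice -29.4→0.0 °C): 71.4 × 2.14 × 29.4 = 4492 J
q2 (melt at 0 °C): 71.4 × 338.0 = 24133 J
q3 (heat water 0.0→46.9 °C): 71.4 × 4.15 × 46.9 = 13897 J
Total: 4492 + 24133 + 13897 = 42522 J = 42.5 kJ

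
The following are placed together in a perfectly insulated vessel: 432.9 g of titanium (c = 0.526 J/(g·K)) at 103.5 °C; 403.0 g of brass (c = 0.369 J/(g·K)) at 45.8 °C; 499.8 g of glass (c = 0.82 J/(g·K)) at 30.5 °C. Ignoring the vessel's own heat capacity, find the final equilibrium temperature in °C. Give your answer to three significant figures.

Σ mᵢcᵢ(T − Tᵢ) = 0  ⇒  T = Σ mᵢcᵢTᵢ / Σ mᵢcᵢ
Σ mᵢcᵢ = 432.9×0.526 + 403.0×0.369 + 499.8×0.82 = 786.2484
Σ mᵢcᵢTᵢ = 227.7054×103.5 + 148.707×45.8 + 409.836×30.5 = 42878
T = 42878 / 786.2484 = 54.53 °C

T_f = 54.5 °C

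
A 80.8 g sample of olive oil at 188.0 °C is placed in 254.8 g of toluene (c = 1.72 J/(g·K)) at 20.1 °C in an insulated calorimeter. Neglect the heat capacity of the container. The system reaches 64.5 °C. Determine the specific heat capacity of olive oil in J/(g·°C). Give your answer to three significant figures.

q_gained = (254.8 × 1.72) × (64.5 − 20.1) = 19460 J
q_lost = 80.8 × c × (188.0 − 64.5) = 9978.8 c
Set equal: c = 19460 / 9978.8 = 1.95 J/(g·°C)

c = 1.95 J/(g·°C)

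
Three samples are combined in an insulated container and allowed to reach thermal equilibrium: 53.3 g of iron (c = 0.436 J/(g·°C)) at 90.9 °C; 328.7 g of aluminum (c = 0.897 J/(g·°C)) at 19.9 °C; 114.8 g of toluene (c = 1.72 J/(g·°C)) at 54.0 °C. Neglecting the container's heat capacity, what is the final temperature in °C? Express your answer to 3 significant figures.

Σ mᵢcᵢ(T − Tᵢ) = 0  ⇒  T = Σ mᵢcᵢTᵢ / Σ mᵢcᵢ
Σ mᵢcᵢ = 53.3×0.436 + 328.7×0.897 + 114.8×1.72 = 515.5387
Σ mᵢcᵢTᵢ = 23.2388×90.9 + 294.8439×19.9 + 197.456×54.0 = 18642
T = 18642 / 515.5387 = 36.16 °C

T_f = 36.2 °C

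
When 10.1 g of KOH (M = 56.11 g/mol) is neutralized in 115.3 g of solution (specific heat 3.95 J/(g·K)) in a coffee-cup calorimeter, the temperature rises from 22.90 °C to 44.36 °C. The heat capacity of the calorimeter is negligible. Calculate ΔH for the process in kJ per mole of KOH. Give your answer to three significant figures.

ΔH = -54.3 kJ/mol

|ΔT| = |44.36 − 22.90| = 21.46 °C
|q_surr| = (115.3 × 3.95) × 21.46 = 455.435 × 21.46 = 9774 J
n(KOH) = 10.1 / 56.11 = 0.1800 mol
Temperature rose, so q_rxn = −|q_surr| = -9.774 kJ
ΔH = q_rxn / n = -54.30 kJ/mol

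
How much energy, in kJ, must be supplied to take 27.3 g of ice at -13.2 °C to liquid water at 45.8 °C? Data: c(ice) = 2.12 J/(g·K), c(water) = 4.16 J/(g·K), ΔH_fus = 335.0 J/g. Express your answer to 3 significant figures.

q1 (heat ice -13.2→0.0 °C): 27.3 × 2.12 × 13.2 = 764 J
q2 (melt at 0 °C): 27.3 × 335.0 = 9146 J
q3 (heat water 0.0→45.8 °C): 27.3 × 4.16 × 45.8 = 5201 J
Total: 764 + 9146 + 5201 = 15111 J = 15.1 kJ

q = 15.1 kJ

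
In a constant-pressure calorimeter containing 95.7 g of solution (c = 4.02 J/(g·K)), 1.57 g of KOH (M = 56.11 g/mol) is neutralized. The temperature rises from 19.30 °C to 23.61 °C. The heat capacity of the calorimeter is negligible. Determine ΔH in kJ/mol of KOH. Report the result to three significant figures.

|ΔT| = |23.61 − 19.30| = 4.31 °C
|q_surr| = (95.7 × 4.02) × 4.31 = 384.714 × 4.31 = 1658 J
n(KOH) = 1.57 / 56.11 = 0.02798 mol
Temperature rose, so q_rxn = −|q_surr| = -1.658 kJ
ΔH = q_rxn / n = -59.26 kJ/mol

ΔH = -59.3 kJ/mol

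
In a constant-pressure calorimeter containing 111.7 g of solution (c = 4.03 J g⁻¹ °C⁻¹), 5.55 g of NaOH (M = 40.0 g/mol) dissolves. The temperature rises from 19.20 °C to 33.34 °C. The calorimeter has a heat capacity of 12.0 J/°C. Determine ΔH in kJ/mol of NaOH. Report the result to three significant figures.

|ΔT| = |33.34 − 19.20| = 14.14 °C
|q_surr| = (111.7 × 4.03 + 12.0) × 14.14 = 462.151 × 14.14 = 6535 J
n(NaOH) = 5.55 / 40.0 = 0.1388 mol
Temperature rose, so q_rxn = −|q_surr| = -6.535 kJ
ΔH = q_rxn / n = -47.08 kJ/mol

ΔH = -47.1 kJ/mol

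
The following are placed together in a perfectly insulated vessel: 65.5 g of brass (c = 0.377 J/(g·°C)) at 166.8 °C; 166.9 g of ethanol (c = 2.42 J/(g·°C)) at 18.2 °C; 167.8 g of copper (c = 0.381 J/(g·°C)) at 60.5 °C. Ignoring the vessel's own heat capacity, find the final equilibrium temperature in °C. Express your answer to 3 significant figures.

T_f = 31.1 °C

Σ mᵢcᵢ(T − Tᵢ) = 0  ⇒  T = Σ mᵢcᵢTᵢ / Σ mᵢcᵢ
Σ mᵢcᵢ = 65.5×0.377 + 166.9×2.42 + 167.8×0.381 = 492.5233
Σ mᵢcᵢTᵢ = 24.6935×166.8 + 403.898×18.2 + 63.9318×60.5 = 15338
T = 15338 / 492.5233 = 31.14 °C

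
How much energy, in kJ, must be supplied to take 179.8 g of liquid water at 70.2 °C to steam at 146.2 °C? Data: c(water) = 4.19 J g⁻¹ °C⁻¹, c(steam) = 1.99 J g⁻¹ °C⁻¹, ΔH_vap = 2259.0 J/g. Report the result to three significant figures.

q1 (heat water 70.2→100.0 °C): 179.8 × 4.19 × 29.8 = 22450 J
q2 (vaporize at 100 °C): 179.8 × 2259.0 = 406168 J
q3 (heat steam 100.0→146.2 °C): 179.8 × 1.99 × 46.2 = 16530 J
Total: 22450 + 406168 + 16530 = 445148 J = 445 kJ

q = 445 kJ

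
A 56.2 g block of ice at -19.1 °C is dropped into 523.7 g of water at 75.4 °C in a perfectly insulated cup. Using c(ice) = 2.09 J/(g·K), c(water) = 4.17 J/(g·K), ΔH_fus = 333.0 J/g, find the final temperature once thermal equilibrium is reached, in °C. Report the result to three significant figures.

Heat to bring ice to 0 °C and melt it: q₁ = 56.2×2.09×19.1 + 56.2×333.0 = 20958 J
Heat the water can supply cooling to 0 °C: 523.7×4.17×75.4 = 164661 J > q₁, so all ice melts.
Energy balance: 523.7×4.17×(75.4 − T) = 20958 + 56.2×4.17×(T − 0)
2183.829(75.4 − T) = 20958 + 234.354 T
164661 − 20958 = 2418.183 T
T = 143703 / 2418.183 = 59.43 °C

T_f = 59.4 °C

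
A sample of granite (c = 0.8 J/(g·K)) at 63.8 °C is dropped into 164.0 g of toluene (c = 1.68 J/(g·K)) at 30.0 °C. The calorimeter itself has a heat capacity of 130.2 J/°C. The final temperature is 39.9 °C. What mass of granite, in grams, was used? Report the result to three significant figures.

q_gained = (164.0 × 1.68 + 130.2) × (39.9 − 30.0) = 4017 J
q_lost = m × 0.8 × (63.8 − 39.9) = 19.12 m
m = 4017 / 19.12 = 210 g

m = 210 g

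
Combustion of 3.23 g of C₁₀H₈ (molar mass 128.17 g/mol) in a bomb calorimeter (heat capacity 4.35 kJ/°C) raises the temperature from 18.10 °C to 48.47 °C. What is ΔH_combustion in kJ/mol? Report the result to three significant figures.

ΔT = 48.47 − 18.10 = 30.37 °C
q_cal = C_cal × ΔT = 4.35 × 30.37 = 132.1095 kJ
n = 3.23 / 128.17 = 0.02520 mol
q_rxn = −q_cal = -132.1095 kJ
ΔH = -132.1095 / 0.02520 = -5242 kJ/mol

ΔH = -5240 kJ/mol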